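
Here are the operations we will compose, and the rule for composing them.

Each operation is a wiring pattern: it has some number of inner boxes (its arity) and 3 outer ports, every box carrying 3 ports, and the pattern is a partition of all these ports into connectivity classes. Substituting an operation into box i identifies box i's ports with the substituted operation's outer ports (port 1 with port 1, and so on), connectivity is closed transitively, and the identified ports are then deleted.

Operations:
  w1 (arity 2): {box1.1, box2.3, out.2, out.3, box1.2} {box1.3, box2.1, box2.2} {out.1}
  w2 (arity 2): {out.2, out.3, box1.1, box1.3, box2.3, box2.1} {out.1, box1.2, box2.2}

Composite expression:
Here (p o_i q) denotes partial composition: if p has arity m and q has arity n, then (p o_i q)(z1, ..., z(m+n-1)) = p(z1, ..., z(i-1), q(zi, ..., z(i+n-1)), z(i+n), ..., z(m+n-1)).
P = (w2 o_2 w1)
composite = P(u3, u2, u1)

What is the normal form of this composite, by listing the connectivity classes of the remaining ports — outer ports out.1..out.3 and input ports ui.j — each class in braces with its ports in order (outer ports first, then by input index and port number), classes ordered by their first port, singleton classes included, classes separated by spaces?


{out.1, out.2, out.3, u1.3, u2.1, u2.2, u3.1, u3.2, u3.3} {u1.1, u1.2, u2.3}

Reachability decides: close wires over w2-identified ports.
composing w1 on (u2, u1), with out.j its own outer ports: {out.1} {out.2, out.3, u1.3, u2.1, u2.2} {u1.1, u1.2, u2.3}
composing w2 on (u3, u2, u1), with out.j its own outer ports: {out.1, out.2, out.3, u1.3, u2.1, u2.2, u3.1, u3.2, u3.3} {u1.1, u1.2, u2.3}


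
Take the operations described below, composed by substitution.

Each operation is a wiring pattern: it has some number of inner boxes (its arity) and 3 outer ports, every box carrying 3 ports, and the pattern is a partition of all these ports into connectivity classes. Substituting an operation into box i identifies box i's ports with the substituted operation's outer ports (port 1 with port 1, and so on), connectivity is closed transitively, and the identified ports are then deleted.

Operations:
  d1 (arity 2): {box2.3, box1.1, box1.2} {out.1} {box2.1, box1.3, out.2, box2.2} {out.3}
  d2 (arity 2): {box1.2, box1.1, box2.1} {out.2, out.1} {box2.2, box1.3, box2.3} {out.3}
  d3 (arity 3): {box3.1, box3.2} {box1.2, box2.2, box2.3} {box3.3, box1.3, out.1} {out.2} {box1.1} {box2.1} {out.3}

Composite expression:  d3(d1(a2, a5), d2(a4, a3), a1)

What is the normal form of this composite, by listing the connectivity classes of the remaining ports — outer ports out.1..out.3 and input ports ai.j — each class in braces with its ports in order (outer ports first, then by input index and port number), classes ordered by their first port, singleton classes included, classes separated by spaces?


{out.1, a1.3} {out.2} {out.3} {a1.1, a1.2} {a2.1, a2.2, a5.3} {a2.3, a5.1, a5.2} {a3.1, a4.1, a4.2} {a3.2, a3.3, a4.3}

Connectivity passes through glued d3-boundaries; trace each wire chain.
after d1, the pattern on (a2, a5) reads {out.1} {out.2, a2.3, a5.1, a5.2} {out.3} {a2.1, a2.2, a5.3} (out.j = its outer ports)
after d2, the pattern on (a4, a3) reads {out.1, out.2} {out.3} {a3.1, a4.1, a4.2} {a3.2, a3.3, a4.3} (out.j = its outer ports)
after d3, the pattern on (a2, a5, a4, a3, a1) reads {out.1, a1.3} {out.2} {out.3} {a1.1, a1.2} {a2.1, a2.2, a5.3} {a2.3, a5.1, a5.2} {a3.1, a4.1, a4.2} {a3.2, a3.3, a4.3} (out.j = its outer ports)


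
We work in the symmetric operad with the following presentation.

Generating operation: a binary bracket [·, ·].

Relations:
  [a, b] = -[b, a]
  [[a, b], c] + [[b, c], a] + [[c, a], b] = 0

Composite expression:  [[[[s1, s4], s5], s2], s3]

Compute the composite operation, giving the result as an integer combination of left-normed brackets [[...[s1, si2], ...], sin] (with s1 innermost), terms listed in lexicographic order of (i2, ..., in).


[[[[s1, s4], s5], s2], s3]

Expand each bracket as ab - ba; the s1-initial words give the coefficients.
Composite bracket: [[[[s1, s4], s5], s2], s3]
The bracket unfolds into 16 signed words via [a, b] = ab - ba (2^4 = 16).
Coefficients come from the s1-initial words:
  word s1s4s5s2s3 has sign +1, contributing +[[[[s1, s4], s5], s2], s3]


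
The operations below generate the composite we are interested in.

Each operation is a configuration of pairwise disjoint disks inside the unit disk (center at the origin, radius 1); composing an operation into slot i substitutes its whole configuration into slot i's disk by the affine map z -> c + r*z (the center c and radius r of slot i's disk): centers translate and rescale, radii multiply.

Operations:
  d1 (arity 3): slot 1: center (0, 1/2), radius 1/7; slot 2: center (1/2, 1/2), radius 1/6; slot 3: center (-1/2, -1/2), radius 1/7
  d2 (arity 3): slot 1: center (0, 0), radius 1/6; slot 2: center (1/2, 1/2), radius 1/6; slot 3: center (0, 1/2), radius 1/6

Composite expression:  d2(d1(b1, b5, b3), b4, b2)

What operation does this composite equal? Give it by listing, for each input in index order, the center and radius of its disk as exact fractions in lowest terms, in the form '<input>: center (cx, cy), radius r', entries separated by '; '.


Nesting under d2 composes maps z -> c + r*z down each b-path.
b1: after 2 affine steps, its disk has center (0, 1/12), radius 1/42
b5: after 2 affine steps, its disk has center (1/12, 1/12), radius 1/36
b3: after 2 affine steps, its disk has center (-1/12, -1/12), radius 1/42
b4: after 1 affine step, its disk has center (1/2, 1/2), radius 1/6
b2: after 1 affine step, its disk has center (0, 1/2), radius 1/6

b1: center (0, 1/12), radius 1/42; b2: center (0, 1/2), radius 1/6; b3: center (-1/12, -1/12), radius 1/42; b4: center (1/2, 1/2), radius 1/6; b5: center (1/12, 1/12), radius 1/36


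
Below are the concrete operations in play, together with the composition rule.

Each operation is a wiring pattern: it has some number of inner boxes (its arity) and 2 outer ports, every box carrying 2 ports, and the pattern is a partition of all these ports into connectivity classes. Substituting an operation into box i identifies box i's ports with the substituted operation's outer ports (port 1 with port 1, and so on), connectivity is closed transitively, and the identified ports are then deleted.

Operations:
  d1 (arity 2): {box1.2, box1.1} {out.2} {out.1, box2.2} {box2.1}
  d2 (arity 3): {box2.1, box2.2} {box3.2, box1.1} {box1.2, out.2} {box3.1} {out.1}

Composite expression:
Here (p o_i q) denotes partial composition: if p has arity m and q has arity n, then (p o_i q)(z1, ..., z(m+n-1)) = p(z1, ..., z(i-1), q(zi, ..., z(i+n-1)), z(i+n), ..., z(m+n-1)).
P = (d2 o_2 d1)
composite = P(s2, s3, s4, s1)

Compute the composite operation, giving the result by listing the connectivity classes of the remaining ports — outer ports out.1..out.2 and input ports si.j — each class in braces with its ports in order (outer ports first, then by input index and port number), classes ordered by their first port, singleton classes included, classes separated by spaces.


{out.1} {out.2, s2.2} {s1.1} {s1.2, s2.1} {s3.1, s3.2} {s4.1} {s4.2}


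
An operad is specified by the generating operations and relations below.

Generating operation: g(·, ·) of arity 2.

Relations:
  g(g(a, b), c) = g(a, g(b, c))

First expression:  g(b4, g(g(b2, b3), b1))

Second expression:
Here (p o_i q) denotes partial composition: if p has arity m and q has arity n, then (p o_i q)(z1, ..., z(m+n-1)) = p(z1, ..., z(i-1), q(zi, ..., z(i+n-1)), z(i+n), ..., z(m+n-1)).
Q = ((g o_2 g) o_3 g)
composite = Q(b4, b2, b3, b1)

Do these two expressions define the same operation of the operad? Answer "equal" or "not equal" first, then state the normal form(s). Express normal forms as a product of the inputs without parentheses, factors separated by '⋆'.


equal: each reduces to b4 ⋆ b2 ⋆ b3 ⋆ b1

The first expression reduces to b4 ⋆ b2 ⋆ b3 ⋆ b1
The second expression reduces to b4 ⋆ b2 ⋆ b3 ⋆ b1
The normal forms match — equal.


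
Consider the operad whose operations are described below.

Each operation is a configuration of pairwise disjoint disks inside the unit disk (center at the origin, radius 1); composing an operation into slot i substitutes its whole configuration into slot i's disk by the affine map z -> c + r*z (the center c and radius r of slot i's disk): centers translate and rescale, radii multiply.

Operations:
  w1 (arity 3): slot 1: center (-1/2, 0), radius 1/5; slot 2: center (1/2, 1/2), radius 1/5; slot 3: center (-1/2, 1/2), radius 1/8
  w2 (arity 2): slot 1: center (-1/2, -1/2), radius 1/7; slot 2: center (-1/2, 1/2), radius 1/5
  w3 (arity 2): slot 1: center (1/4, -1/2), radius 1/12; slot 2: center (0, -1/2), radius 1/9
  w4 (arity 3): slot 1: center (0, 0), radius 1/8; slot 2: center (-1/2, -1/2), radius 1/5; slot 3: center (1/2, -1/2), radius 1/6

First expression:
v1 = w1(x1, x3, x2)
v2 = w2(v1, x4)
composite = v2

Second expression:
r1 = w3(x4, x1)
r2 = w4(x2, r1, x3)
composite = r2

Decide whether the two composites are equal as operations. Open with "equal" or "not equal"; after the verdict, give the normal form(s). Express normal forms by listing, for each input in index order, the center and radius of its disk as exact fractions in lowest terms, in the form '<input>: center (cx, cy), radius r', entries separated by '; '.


The first expression reduces to x1: center (-4/7, -1/2), radius 1/35; x2: center (-4/7, -3/7), radius 1/56; x3: center (-3/7, -3/7), radius 1/35; x4: center (-1/2, 1/2), radius 1/5
The second expression reduces to x1: center (-1/2, -3/5), radius 1/45; x2: center (0, 0), radius 1/8; x3: center (1/2, -1/2), radius 1/6; x4: center (-9/20, -3/5), radius 1/60
Different reductions; not equal.

not equal; the first gives x1: center (-4/7, -1/2), radius 1/35; x2: center (-4/7, -3/7), radius 1/56; x3: center (-3/7, -3/7), radius 1/35; x4: center (-1/2, 1/2), radius 1/5 and the second x1: center (-1/2, -3/5), radius 1/45; x2: center (0, 0), radius 1/8; x3: center (1/2, -1/2), radius 1/6; x4: center (-9/20, -3/5), radius 1/60


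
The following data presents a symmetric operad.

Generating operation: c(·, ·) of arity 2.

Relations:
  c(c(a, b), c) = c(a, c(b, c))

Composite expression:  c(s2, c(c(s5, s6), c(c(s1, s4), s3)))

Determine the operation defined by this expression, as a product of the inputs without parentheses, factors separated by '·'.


s2 · s5 · s6 · s1 · s4 · s3

Every regrouping of c is equal, so read the s-inputs in written order.
c(s5, s6) flattens to s5 · s6
c(s1, s4) flattens to s1 · s4
c(c(s1, s4), s3) flattens to s1 · s4 · s3
c(c(s5, s6), c(c(s1, s4), s3)) flattens to s5 · s6 · s1 · s4 · s3
c(s2, c(c(s5, s6), c(c(s1, s4), s3))) flattens to s2 · s5 · s6 · s1 · s4 · s3


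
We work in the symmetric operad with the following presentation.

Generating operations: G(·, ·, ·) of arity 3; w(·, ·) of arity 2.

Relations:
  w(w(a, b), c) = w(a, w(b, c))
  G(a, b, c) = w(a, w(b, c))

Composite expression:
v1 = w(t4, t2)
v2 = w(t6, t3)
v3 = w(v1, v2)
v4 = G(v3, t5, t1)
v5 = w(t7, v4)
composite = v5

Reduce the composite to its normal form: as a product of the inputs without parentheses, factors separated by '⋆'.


t7 ⋆ t4 ⋆ t2 ⋆ t6 ⋆ t3 ⋆ t5 ⋆ t1

Every regrouping of w is equal, so read the t-inputs in written order.
w(t4, t2) spells out as t4 ⋆ t2
w(t6, t3) spells out as t6 ⋆ t3
w(w(t4, t2), w(t6, t3)) spells out as t4 ⋆ t2 ⋆ t6 ⋆ t3
G(w(w(t4, t2), w(t6, t3)), t5, t1) spells out as t4 ⋆ t2 ⋆ t6 ⋆ t3 ⋆ t5 ⋆ t1
w(t7, G(w(w(t4, t2), w(t6, t3)), t5, t1)) spells out as t7 ⋆ t4 ⋆ t2 ⋆ t6 ⋆ t3 ⋆ t5 ⋆ t1


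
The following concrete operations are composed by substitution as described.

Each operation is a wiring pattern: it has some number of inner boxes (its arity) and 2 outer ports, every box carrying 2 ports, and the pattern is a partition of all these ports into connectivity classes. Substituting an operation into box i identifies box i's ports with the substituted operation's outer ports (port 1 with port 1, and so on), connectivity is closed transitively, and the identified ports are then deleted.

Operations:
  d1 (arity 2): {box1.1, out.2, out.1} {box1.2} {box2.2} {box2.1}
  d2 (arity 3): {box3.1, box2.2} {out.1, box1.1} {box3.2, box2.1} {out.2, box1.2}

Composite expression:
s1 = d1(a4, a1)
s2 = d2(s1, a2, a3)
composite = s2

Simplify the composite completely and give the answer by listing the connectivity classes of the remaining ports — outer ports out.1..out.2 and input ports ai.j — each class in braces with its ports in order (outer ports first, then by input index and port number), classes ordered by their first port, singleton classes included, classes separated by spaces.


{out.1, out.2, a4.1} {a1.1} {a1.2} {a2.1, a3.2} {a2.2, a3.1} {a4.2}

Connectivity passes through glued d2-boundaries; trace each wire chain.
composing d1 on (a4, a1), with out.j its own outer ports: {out.1, out.2, a4.1} {a1.1} {a1.2} {a4.2}
composing d2 on (a4, a1, a2, a3), with out.j its own outer ports: {out.1, out.2, a4.1} {a1.1} {a1.2} {a2.1, a3.2} {a2.2, a3.1} {a4.2}


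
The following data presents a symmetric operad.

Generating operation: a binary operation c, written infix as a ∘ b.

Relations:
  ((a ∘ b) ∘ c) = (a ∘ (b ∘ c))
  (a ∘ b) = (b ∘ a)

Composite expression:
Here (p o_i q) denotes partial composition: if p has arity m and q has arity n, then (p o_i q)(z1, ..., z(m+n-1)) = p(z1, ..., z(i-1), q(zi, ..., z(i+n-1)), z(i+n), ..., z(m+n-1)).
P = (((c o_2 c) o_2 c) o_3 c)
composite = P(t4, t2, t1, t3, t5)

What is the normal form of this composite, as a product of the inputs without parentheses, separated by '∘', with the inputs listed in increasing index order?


t1 ∘ t2 ∘ t3 ∘ t4 ∘ t5

Any arrangement under c is one operation, so sort the t-inputs.
(t1 ∘ t3) spells out as t1 ∘ t3
(t2 ∘ (t1 ∘ t3)) spells out as t2 ∘ t1 ∘ t3
((t2 ∘ (t1 ∘ t3)) ∘ t5) spells out as t2 ∘ t1 ∘ t3 ∘ t5
(t4 ∘ ((t2 ∘ (t1 ∘ t3)) ∘ t5)) spells out as t4 ∘ t2 ∘ t1 ∘ t3 ∘ t5
rearranged into index order: t1 ∘ t2 ∘ t3 ∘ t4 ∘ t5


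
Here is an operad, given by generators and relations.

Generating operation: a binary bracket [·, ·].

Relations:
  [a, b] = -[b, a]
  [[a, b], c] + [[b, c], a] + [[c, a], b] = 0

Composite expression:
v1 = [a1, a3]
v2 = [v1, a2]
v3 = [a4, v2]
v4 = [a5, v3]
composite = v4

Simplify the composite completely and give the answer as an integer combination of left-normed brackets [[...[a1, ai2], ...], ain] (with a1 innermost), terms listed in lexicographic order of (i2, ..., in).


[[[[a1, a3], a2], a4], a5]

Antisymmetry and Jacobi reduce to a1-anchored left-normed brackets.
Composite bracket: [a5, [a4, [[a1, a3], a2]]]
Full expansion: 16 signed words from ab - ba (2^4 = 16).
Words beginning with a1 determine it all:
  word a1a3a2a4a5 has sign +1, contributing +[[[[a1, a3], a2], a4], a5]


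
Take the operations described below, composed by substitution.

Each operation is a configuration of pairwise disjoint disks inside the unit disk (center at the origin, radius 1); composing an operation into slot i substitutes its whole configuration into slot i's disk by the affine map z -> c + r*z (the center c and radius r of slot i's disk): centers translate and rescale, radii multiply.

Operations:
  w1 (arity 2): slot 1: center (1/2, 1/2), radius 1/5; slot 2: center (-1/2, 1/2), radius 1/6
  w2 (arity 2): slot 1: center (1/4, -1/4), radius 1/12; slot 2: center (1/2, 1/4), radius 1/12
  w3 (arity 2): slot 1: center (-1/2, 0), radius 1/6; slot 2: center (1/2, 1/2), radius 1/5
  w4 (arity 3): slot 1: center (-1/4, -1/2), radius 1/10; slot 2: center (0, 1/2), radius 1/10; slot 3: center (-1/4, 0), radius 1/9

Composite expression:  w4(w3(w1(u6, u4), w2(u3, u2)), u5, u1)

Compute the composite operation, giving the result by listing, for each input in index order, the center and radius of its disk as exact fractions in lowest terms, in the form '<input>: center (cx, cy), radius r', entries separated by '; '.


u1: center (-1/4, 0), radius 1/9; u2: center (-19/100, -89/200), radius 1/600; u3: center (-39/200, -91/200), radius 1/600; u4: center (-37/120, -59/120), radius 1/360; u5: center (0, 1/2), radius 1/10; u6: center (-7/24, -59/120), radius 1/300

Only the slot chain above each u matters under w4; compose those maps.
input u6: applying the 3 nested substitutions gives center (-7/24, -59/120), radius 1/300
input u4: applying the 3 nested substitutions gives center (-37/120, -59/120), radius 1/360
input u3: applying the 3 nested substitutions gives center (-39/200, -91/200), radius 1/600
input u2: applying the 3 nested substitutions gives center (-19/100, -89/200), radius 1/600
input u5: applying the 1 nested substitution gives center (0, 1/2), radius 1/10
input u1: applying the 1 nested substitution gives center (-1/4, 0), radius 1/9


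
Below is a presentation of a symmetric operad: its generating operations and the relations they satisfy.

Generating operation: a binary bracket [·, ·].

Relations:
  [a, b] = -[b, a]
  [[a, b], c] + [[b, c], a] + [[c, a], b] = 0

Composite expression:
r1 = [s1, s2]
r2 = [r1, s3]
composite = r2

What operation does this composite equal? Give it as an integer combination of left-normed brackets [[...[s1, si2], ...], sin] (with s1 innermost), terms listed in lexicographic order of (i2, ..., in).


[[s1, s2], s3]

Expand each bracket as ab - ba; the s1-initial words give the coefficients.
Composite bracket: [[s1, s2], s3]
Expanding via [a, b] = ab - ba: 4 signed words (2^2 = 4).
Only words starting with s1 matter:
  word s1s2s3 has sign +1, contributing +[[s1, s2], s3]


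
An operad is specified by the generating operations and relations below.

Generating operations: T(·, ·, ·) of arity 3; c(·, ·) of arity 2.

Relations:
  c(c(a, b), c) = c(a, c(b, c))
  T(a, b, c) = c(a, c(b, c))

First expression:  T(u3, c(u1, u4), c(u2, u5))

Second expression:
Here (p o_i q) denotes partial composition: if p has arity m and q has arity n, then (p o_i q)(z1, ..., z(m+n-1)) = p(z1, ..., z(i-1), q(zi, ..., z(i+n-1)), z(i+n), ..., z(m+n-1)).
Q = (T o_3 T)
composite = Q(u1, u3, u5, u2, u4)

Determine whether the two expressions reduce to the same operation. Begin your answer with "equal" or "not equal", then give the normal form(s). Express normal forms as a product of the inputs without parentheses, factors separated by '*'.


not equal: they reduce to u3 * u1 * u4 * u2 * u5 and u1 * u3 * u5 * u2 * u4

The first expression reduces to u3 * u1 * u4 * u2 * u5
The second expression reduces to u1 * u3 * u5 * u2 * u4
No match — not equal.


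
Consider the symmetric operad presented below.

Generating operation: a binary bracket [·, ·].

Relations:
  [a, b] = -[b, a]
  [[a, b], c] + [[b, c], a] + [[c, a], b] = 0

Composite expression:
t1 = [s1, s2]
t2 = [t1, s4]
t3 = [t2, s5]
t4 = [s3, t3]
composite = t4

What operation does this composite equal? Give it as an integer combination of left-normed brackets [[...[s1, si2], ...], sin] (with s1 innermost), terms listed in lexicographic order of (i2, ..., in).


-[[[[s1, s2], s4], s5], s3]

In the tensor algebra, words opening s1 carry the s1-anchored form.
Composite bracket: [s3, [[[s1, s2], s4], s5]]
Full expansion: 16 signed words from ab - ba (2^4 = 16).
Words beginning with s1 determine it all:
  sign of s1s2s4s5s3 is -1, so it contributes -[[[[s1, s2], s4], s5], s3]


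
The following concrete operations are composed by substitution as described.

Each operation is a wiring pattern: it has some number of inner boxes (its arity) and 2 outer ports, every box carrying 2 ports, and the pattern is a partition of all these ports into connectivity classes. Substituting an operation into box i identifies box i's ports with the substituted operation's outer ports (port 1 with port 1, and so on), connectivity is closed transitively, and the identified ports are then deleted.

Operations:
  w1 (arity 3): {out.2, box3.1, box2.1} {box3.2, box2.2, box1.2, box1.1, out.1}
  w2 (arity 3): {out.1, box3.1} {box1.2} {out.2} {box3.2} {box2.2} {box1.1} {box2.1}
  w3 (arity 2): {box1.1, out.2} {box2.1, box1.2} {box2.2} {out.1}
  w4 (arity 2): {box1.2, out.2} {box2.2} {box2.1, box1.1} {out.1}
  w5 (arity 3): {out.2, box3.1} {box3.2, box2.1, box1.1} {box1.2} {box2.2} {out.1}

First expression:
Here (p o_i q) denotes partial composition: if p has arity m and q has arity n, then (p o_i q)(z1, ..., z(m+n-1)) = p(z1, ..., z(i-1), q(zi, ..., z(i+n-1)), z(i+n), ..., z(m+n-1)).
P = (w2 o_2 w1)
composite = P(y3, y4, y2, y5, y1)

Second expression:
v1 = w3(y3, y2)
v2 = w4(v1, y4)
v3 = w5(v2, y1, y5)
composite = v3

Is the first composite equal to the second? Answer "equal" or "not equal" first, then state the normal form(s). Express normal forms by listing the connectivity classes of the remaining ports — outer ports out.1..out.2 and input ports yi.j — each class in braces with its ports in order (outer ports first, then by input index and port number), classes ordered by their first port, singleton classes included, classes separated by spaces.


The first expression reduces to {out.1, y1.1} {out.2} {y1.2} {y2.1, y5.1} {y2.2, y4.1, y4.2, y5.2} {y3.1} {y3.2}
The second expression reduces to {out.1} {out.2, y5.1} {y1.1, y5.2} {y1.2} {y2.1, y3.2} {y2.2} {y3.1} {y4.1} {y4.2}
Distinct normal forms: not equal.

not equal; the first gives {out.1, y1.1} {out.2} {y1.2} {y2.1, y5.1} {y2.2, y4.1, y4.2, y5.2} {y3.1} {y3.2} and the second {out.1} {out.2, y5.1} {y1.1, y5.2} {y1.2} {y2.1, y3.2} {y2.2} {y3.1} {y4.1} {y4.2}


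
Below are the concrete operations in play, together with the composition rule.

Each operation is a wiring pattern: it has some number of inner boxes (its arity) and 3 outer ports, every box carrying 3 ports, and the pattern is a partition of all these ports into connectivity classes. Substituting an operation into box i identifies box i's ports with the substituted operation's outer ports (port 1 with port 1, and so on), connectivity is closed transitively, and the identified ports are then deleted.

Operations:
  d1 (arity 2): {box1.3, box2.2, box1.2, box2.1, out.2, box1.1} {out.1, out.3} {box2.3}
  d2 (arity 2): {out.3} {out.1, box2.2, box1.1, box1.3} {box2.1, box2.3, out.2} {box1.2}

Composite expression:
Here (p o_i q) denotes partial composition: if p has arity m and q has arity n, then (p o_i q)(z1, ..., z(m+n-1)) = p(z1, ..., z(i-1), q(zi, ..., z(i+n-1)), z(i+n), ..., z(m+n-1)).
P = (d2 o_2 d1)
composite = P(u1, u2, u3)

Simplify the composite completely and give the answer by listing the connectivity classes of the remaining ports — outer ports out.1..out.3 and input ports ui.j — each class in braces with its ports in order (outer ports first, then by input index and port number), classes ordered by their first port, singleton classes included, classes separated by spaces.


{out.1, u1.1, u1.3, u2.1, u2.2, u2.3, u3.1, u3.2} {out.2} {out.3} {u1.2} {u3.3}


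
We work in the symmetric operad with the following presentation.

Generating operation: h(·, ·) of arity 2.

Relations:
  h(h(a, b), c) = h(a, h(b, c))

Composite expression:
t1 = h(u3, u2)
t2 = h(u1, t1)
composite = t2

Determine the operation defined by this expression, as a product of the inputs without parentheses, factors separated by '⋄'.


The h-tree's shape is irrelevant; the u-reading-order decides.
h(u3, u2) reduces to u3 ⋄ u2
h(u1, h(u3, u2)) reduces to u1 ⋄ u3 ⋄ u2

u1 ⋄ u3 ⋄ u2


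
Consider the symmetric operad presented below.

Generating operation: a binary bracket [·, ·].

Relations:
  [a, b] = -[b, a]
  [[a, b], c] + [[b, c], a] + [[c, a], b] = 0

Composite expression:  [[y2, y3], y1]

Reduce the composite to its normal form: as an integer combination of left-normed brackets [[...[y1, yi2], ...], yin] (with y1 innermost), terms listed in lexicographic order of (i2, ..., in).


-[[y1, y2], y3] + [[y1, y3], y2]

Skip Jacobi rewriting: expand, keep y1-initial words, read off terms.
Composite bracket: [[y2, y3], y1]
Under [a, b] = ab - ba we get 4 signed associative words (2^2 = 4).
Coefficients come from the y1-initial words:
  y1y2y3 appears with sign -1, giving the term -[[y1, y2], y3]
  y1y3y2 appears with sign +1, giving the term +[[y1, y3], y2]


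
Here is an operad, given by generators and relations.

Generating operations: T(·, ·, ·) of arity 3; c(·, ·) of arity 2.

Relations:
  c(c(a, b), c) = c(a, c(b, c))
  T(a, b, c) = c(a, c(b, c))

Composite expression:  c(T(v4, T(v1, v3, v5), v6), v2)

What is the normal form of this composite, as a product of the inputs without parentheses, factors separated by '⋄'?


v4 ⋄ v1 ⋄ v3 ⋄ v5 ⋄ v6 ⋄ v2

Associativity of c dissolves the nesting; only the v-input order survives.
T(v1, v3, v5) collapses to v1 ⋄ v3 ⋄ v5
T(v4, T(v1, v3, v5), v6) collapses to v4 ⋄ v1 ⋄ v3 ⋄ v5 ⋄ v6
c(T(v4, T(v1, v3, v5), v6), v2) collapses to v4 ⋄ v1 ⋄ v3 ⋄ v5 ⋄ v6 ⋄ v2


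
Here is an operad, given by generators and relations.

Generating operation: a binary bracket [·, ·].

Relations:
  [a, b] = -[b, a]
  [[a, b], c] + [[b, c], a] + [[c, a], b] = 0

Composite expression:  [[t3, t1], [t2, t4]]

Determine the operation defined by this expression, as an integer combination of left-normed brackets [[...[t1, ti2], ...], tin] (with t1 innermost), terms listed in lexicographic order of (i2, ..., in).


A multilinear Lie element is pinned by t1-initial words (t1 innermost).
Composite bracket: [[t3, t1], [t2, t4]]
Each bracket splits as ab - ba, giving 8 signed words (2^3 = 8).
Collect the words opening with t1:
  t1t3t2t4 appears with sign -1, giving the term -[[[t1, t3], t2], t4]
  t1t3t4t2 appears with sign +1, giving the term +[[[t1, t3], t4], t2]

-[[[t1, t3], t2], t4] + [[[t1, t3], t4], t2]


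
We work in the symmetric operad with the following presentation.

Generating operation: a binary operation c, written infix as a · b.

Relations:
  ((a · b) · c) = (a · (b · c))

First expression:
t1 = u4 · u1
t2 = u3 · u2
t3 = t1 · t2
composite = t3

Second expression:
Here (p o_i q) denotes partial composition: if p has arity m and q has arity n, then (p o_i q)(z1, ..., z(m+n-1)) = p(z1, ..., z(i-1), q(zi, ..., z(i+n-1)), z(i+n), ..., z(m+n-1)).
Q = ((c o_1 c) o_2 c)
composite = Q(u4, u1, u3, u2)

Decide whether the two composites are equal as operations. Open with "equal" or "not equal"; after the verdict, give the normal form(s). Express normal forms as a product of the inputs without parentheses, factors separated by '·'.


Reducing the first expression gives u4 · u1 · u3 · u2
Reducing the second expression gives u4 · u1 · u3 · u2
Same normal form: equal.

equal: each reduces to u4 · u1 · u3 · u2


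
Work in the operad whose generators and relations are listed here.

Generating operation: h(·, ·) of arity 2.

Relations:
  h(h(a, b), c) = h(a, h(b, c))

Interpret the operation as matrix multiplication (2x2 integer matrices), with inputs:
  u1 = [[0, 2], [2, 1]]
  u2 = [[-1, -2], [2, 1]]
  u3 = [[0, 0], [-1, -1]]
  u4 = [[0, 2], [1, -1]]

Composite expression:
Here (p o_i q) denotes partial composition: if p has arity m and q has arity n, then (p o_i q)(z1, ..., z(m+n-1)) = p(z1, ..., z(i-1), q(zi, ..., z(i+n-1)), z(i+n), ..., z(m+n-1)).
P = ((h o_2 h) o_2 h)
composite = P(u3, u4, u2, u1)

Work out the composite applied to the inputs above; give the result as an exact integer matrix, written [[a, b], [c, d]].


[[0, 0], [2, -1]]

h(u4, u2) = [[4, 2], [-3, -3]]
h(h(u4, u2), u1) = [[4, 10], [-6, -9]]
h(u3, h(h(u4, u2), u1)) = [[0, 0], [2, -1]]


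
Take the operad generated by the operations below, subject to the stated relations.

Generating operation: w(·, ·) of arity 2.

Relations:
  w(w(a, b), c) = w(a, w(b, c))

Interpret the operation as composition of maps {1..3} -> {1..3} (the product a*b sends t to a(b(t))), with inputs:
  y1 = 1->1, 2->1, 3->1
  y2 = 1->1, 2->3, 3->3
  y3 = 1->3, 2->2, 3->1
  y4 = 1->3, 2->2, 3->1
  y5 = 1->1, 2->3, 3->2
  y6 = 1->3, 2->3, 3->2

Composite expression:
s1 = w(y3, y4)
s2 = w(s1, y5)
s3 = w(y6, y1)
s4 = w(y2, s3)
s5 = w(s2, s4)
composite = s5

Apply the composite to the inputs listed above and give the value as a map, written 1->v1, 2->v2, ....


1->2, 2->2, 3->2

w(y3, y4) = 1->1, 2->2, 3->3
w(w(y3, y4), y5) = 1->1, 2->3, 3->2
w(y6, y1) = 1->3, 2->3, 3->3
w(y2, w(y6, y1)) = 1->3, 2->3, 3->3
w(w(w(y3, y4), y5), w(y2, w(y6, y1))) = 1->2, 2->2, 3->2


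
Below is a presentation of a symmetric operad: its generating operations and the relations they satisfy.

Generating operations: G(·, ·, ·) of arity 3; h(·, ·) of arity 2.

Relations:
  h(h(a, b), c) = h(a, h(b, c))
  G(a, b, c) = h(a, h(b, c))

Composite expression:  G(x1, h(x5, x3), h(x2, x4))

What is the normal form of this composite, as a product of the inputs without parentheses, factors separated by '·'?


x1 · x5 · x3 · x2 · x4

Key point: G is associative — brackets drop, the x-order remains.
h(x5, x3) collapses to x5 · x3
h(x2, x4) collapses to x2 · x4
G(x1, h(x5, x3), h(x2, x4)) collapses to x1 · x5 · x3 · x2 · x4


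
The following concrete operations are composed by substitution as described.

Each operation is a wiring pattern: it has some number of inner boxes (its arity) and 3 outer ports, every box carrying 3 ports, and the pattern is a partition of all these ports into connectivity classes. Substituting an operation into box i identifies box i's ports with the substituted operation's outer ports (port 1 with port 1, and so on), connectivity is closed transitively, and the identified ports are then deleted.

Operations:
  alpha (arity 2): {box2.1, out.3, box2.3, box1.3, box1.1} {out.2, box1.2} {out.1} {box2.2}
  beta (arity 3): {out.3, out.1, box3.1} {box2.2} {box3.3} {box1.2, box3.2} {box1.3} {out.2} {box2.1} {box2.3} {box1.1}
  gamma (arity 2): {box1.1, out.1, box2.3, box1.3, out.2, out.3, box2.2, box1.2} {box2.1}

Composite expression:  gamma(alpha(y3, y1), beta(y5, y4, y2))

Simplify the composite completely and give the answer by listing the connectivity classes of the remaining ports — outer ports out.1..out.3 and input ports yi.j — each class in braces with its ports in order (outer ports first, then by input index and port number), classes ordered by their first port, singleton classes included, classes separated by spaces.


Reachability decides: close wires over gamma-identified ports.
after alpha, the pattern on (y3, y1) reads {out.1} {out.2, y3.2} {out.3, y1.1, y1.3, y3.1, y3.3} {y1.2} (out.j = its outer ports)
after beta, the pattern on (y5, y4, y2) reads {out.1, out.3, y2.1} {out.2} {y2.2, y5.2} {y2.3} {y4.1} {y4.2} {y4.3} {y5.1} {y5.3} (out.j = its outer ports)
after gamma, the pattern on (y3, y1, y5, y4, y2) reads {out.1, out.2, out.3, y1.1, y1.3, y2.1, y3.1, y3.2, y3.3} {y1.2} {y2.2, y5.2} {y2.3} {y4.1} {y4.2} {y4.3} {y5.1} {y5.3} (out.j = its outer ports)

{out.1, out.2, out.3, y1.1, y1.3, y2.1, y3.1, y3.2, y3.3} {y1.2} {y2.2, y5.2} {y2.3} {y4.1} {y4.2} {y4.3} {y5.1} {y5.3}


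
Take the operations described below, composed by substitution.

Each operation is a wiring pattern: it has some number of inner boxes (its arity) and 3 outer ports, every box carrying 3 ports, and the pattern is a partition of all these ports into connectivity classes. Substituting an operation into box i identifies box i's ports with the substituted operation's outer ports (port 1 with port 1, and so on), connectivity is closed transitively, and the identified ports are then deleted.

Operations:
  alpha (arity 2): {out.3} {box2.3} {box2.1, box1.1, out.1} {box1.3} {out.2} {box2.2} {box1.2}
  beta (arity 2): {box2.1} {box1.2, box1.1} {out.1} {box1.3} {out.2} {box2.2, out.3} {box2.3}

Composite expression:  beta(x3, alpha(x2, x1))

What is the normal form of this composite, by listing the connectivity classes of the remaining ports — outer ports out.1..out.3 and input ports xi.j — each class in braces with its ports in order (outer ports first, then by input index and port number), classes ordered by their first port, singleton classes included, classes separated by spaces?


{out.1} {out.2} {out.3} {x1.1, x2.1} {x1.2} {x1.3} {x2.2} {x2.3} {x3.1, x3.2} {x3.3}

Two ports join when wires chain via beta-identified ports.
composing alpha on (x2, x1), with out.j its own outer ports: {out.1, x1.1, x2.1} {out.2} {out.3} {x1.2} {x1.3} {x2.2} {x2.3}
composing beta on (x3, x2, x1), with out.j its own outer ports: {out.1} {out.2} {out.3} {x1.1, x2.1} {x1.2} {x1.3} {x2.2} {x2.3} {x3.1, x3.2} {x3.3}


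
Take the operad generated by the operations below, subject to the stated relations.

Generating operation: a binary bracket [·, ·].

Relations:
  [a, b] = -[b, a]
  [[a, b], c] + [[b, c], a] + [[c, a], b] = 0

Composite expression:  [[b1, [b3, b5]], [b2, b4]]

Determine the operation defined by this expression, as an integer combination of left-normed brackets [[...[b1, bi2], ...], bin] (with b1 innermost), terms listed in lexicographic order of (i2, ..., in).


[[[[b1, b3], b5], b2], b4] - [[[[b1, b3], b5], b4], b2] - [[[[b1, b5], b3], b2], b4] + [[[[b1, b5], b3], b4], b2]

In the tensor algebra, words opening b1 carry the b1-anchored form.
Composite bracket: [[b1, [b3, b5]], [b2, b4]]
Applying ab - ba throughout gives 16 signed words (2^4 = 16).
Keep just the words that open with b1:
  b1b3b5b2b4 (sign +1) contributes +[[[[b1, b3], b5], b2], b4]
  b1b3b5b4b2 (sign -1) contributes -[[[[b1, b3], b5], b4], b2]
  b1b5b3b2b4 (sign -1) contributes -[[[[b1, b5], b3], b2], b4]
  b1b5b3b4b2 (sign +1) contributes +[[[[b1, b5], b3], b4], b2]


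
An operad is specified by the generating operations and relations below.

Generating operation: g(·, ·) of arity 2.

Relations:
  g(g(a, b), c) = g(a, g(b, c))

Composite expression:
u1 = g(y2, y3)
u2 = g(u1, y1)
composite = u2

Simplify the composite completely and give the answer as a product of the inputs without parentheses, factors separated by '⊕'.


y2 ⊕ y3 ⊕ y1

Under associativity of g, the answer is the y's in reading order.
g(y2, y3) reduces to y2 ⊕ y3
g(g(y2, y3), y1) reduces to y2 ⊕ y3 ⊕ y1


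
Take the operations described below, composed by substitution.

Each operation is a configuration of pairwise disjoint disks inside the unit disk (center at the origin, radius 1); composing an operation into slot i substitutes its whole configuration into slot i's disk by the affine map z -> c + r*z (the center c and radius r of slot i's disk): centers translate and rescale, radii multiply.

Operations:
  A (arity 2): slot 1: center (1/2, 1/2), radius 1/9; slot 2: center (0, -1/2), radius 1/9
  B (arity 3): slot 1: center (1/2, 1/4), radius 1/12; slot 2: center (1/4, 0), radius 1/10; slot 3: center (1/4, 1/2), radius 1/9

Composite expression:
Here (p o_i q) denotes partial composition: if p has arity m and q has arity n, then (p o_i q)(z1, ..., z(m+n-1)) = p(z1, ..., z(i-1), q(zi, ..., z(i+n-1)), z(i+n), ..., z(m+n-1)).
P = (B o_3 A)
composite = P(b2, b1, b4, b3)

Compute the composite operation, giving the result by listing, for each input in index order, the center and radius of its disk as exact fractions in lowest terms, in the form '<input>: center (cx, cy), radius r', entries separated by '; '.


b1: center (1/4, 0), radius 1/10; b2: center (1/2, 1/4), radius 1/12; b3: center (1/4, 4/9), radius 1/81; b4: center (11/36, 5/9), radius 1/81

Only the slot chain above each b matters under B; compose those maps.
b2: after 1 affine step, its disk has center (1/2, 1/4), radius 1/12
b1: after 1 affine step, its disk has center (1/4, 0), radius 1/10
b4: after 2 affine steps, its disk has center (11/36, 5/9), radius 1/81
b3: after 2 affine steps, its disk has center (1/4, 4/9), radius 1/81


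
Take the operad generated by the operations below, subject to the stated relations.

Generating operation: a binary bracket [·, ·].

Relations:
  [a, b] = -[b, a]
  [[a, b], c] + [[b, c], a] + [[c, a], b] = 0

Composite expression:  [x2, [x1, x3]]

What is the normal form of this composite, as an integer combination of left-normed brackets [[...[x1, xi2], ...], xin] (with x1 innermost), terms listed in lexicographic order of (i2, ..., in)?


Skip Jacobi rewriting: expand, keep x1-initial words, read off terms.
Composite bracket: [x2, [x1, x3]]
The bracket unfolds into 4 signed words via [a, b] = ab - ba (2^2 = 4).
The x1-initial words carry the normal form:
  from x1x3x2, sign -1: term -[[x1, x3], x2]

-[[x1, x3], x2]


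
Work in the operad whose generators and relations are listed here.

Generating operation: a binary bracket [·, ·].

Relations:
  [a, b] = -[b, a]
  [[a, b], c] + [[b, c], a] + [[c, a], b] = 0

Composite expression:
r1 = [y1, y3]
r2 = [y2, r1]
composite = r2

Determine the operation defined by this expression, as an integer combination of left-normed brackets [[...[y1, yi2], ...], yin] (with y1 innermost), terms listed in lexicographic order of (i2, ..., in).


-[[y1, y3], y2]

Skip Jacobi rewriting: expand, keep y1-initial words, read off terms.
Composite bracket: [y2, [y1, y3]]
Each bracket splits as ab - ba, giving 4 signed words (2^2 = 4).
Only words starting with y1 matter:
  y1y3y2 (sign -1) contributes -[[y1, y3], y2]


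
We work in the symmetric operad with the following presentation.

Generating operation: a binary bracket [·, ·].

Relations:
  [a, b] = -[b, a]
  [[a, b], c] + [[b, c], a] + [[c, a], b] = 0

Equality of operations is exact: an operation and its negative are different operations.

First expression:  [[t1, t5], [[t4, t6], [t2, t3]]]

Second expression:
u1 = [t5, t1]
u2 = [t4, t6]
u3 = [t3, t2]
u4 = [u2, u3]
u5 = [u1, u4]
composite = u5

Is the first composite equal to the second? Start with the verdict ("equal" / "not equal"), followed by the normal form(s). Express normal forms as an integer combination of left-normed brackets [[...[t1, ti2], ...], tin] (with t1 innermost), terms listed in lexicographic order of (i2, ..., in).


equal; both compose to -[[[[[t1, t5], t2], t3], t4], t6] + [[[[[t1, t5], t2], t3], t6], t4] + [[[[[t1, t5], t3], t2], t4], t6] - [[[[[t1, t5], t3], t2], t6], t4] + [[[[[t1, t5], t4], t6], t2], t3] - [[[[[t1, t5], t4], t6], t3], t2] - [[[[[t1, t5], t6], t4], t2], t3] + [[[[[t1, t5], t6], t4], t3], t2]


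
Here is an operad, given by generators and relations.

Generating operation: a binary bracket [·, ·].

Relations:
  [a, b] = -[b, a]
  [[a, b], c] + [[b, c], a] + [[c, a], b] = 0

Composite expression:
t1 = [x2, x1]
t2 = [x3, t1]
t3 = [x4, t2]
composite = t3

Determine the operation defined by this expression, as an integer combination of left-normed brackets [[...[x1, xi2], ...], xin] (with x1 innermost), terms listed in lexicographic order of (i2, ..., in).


Expand each bracket as ab - ba; the x1-initial words give the coefficients.
Composite bracket: [x4, [x3, [x2, x1]]]
Each bracket splits as ab - ba, giving 8 signed words (2^3 = 8).
Only words starting with x1 matter:
  sign of x1x2x3x4 is -1, so it contributes -[[[x1, x2], x3], x4]

-[[[x1, x2], x3], x4]


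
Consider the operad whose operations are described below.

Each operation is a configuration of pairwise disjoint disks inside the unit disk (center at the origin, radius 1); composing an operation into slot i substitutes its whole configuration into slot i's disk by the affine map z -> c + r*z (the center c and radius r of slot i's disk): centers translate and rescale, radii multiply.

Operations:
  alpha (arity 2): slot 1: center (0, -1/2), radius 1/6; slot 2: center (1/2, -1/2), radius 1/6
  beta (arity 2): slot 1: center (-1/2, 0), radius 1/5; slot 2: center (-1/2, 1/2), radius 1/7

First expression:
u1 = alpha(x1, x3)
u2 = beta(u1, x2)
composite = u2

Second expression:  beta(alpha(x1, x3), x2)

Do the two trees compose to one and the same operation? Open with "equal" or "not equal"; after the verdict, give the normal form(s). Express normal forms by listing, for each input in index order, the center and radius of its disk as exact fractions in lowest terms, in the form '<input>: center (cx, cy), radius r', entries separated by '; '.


equal; the common form is x1: center (-1/2, -1/10), radius 1/30; x2: center (-1/2, 1/2), radius 1/7; x3: center (-2/5, -1/10), radius 1/30

In normal form, the first expression is x1: center (-1/2, -1/10), radius 1/30; x2: center (-1/2, 1/2), radius 1/7; x3: center (-2/5, -1/10), radius 1/30
In normal form, the second expression is x1: center (-1/2, -1/10), radius 1/30; x2: center (-1/2, 1/2), radius 1/7; x3: center (-2/5, -1/10), radius 1/30
The forms coincide; equal.
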